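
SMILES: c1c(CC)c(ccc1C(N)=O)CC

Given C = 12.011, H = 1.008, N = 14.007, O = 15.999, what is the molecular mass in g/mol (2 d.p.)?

177.25

Molecular formula: C11H15NO.
M = 11×12.011 + 15×1.008 + 1×14.007 + 1×15.999 = 177.25 g/mol.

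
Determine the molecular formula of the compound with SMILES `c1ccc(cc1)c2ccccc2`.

C12H10

Heavy atoms from the SMILES: 12 C.
Implicit hydrogens by atom environment:
  10 × C (aromatic): 1 H each → 10
  2 × C (aromatic): no H
  Total hydrogens = 10.
Molecular formula: C12H10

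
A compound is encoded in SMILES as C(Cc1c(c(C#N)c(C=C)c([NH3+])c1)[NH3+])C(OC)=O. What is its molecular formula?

Heavy atoms from the SMILES: 13 C, 3 N, 2 O.
Implicit hydrogens by atom environment:
  5 × C (aromatic): no H
  3 × C: 2 H each → 6
  2 × C: no H
  2 × N (charge +1): 3 H each → 6
  2 × O: no H
  1 × C: 3 H
  1 × C (aromatic): 1 H
  1 × C: 1 H
  1 × N: no H
  Total hydrogens = 17.
Net charge +2.
Molecular formula: [C13H17N3O2]2+

[C13H17N3O2]2+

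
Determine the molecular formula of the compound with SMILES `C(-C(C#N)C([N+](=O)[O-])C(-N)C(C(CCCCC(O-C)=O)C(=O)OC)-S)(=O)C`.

C16H25N3O7S

Heavy atoms from the SMILES: 16 C, 3 N, 7 O, 1 S.
Implicit hydrogens by atom environment:
  6 × O: no H
  5 × C: 1 H each → 5
  4 × C: 2 H each → 8
  4 × C: no H
  3 × C: 3 H each → 9
  1 × N: 2 H
  1 × N: no H
  1 × N (charge +1): no H
  1 × O (charge -1): no H
  1 × S: 1 H
  Total hydrogens = 25.
Molecular formula: C16H25N3O7S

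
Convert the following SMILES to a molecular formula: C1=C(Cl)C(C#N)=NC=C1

Heavy atoms from the SMILES: 6 C, 1 Cl, 2 N.
Implicit hydrogens by atom environment:
  3 × C (aromatic): 1 H each → 3
  2 × C (aromatic): no H
  1 × C: no H
  1 × Cl: no H
  1 × N (aromatic): no H
  1 × N: no H
  Total hydrogens = 3.
Molecular formula: C6H3ClN2

C6H3ClN2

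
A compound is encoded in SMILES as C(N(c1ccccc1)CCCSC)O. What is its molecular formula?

C11H17NOS

Heavy atoms from the SMILES: 11 C, 1 N, 1 O, 1 S.
Implicit hydrogens by atom environment:
  5 × C (aromatic): 1 H each → 5
  4 × C: 2 H each → 8
  1 × C: 3 H
  1 × C (aromatic): no H
  1 × N: no H
  1 × O: 1 H
  1 × S: no H
  Total hydrogens = 17.
Molecular formula: C11H17NOS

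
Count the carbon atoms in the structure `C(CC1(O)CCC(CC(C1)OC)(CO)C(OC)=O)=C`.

The symbol for carbon appears 14 times in the SMILES.

14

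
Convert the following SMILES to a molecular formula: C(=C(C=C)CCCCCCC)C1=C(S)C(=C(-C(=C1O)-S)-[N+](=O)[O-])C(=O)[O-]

Heavy atoms from the SMILES: 18 C, 1 N, 5 O, 2 S.
Implicit hydrogens by atom environment:
  7 × C: 2 H each → 14
  6 × C (aromatic): no H
  2 × C: 1 H each → 2
  2 × C: no H
  2 × O: no H
  2 × O (charge -1): no H
  2 × S: 1 H each → 2
  1 × C: 3 H
  1 × N (charge +1): no H
  1 × O: 1 H
  Total hydrogens = 22.
Net charge -1.
Molecular formula: C18H22NO5S2-

C18H22NO5S2-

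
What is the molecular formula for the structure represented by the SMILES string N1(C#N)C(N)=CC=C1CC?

Heavy atoms from the SMILES: 7 C, 3 N.
Implicit hydrogens by atom environment:
  2 × C (aromatic): 1 H each → 2
  2 × C (aromatic): no H
  1 × C: 3 H
  1 × C: 2 H
  1 × C: no H
  1 × N: 2 H
  1 × N (aromatic): no H
  1 × N: no H
  Total hydrogens = 9.
Molecular formula: C7H9N3

C7H9N3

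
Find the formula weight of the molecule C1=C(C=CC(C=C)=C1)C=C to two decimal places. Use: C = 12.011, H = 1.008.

130.19

Molecular formula: C10H10.
M = 10×12.011 + 10×1.008 = 130.19 g/mol.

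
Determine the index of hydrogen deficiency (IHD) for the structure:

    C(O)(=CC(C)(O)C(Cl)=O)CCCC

Molecular formula from the SMILES: C9H15ClO3.
DoU = (2C + 2 + N − H − X)/2 = (2·9 + 2 + 0 − 15 − 1)/2 = 4/2 = 2.
(Structurally: 0 ring(s) + 2 π bond(s) = 2.)

2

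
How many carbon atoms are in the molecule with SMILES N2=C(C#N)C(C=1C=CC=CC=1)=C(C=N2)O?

The symbol for carbon appears 11 times in the SMILES.

11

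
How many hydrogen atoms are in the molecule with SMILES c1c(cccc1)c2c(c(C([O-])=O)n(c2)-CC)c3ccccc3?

Hydrogens are implicit in SMILES; fill each atom to its normal valence:
  11 × C (aromatic): 1 H each → 11
  5 × C (aromatic): no H
  1 × C: 3 H
  1 × C: 2 H
  1 × C: no H
  1 × N (aromatic): no H
  1 × O: no H
  1 × O (charge -1): no H
  Total hydrogens = 16.

16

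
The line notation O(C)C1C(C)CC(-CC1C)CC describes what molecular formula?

Heavy atoms from the SMILES: 11 C, 1 O.
Implicit hydrogens by atom environment:
  4 × C: 3 H each → 12
  4 × C: 1 H each → 4
  3 × C: 2 H each → 6
  1 × O: no H
  Total hydrogens = 22.
Molecular formula: C11H22O

C11H22O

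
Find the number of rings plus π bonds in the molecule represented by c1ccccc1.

4

Molecular formula from the SMILES: C6H6.
DoU = (2C + 2 + N − H − X)/2 = (2·6 + 2 + 0 − 6 − 0)/2 = 8/2 = 4.
(Structurally: 1 ring(s) + 3 π bond(s) = 4.)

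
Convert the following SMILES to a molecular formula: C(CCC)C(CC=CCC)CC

C12H24

Heavy atoms from the SMILES: 12 C.
Implicit hydrogens by atom environment:
  6 × C: 2 H each → 12
  3 × C: 3 H each → 9
  3 × C: 1 H each → 3
  Total hydrogens = 24.
Molecular formula: C12H24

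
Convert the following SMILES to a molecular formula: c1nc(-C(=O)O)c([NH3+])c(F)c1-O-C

C7H8FN2O3+

Heavy atoms from the SMILES: 7 C, 1 F, 2 N, 3 O.
Implicit hydrogens by atom environment:
  4 × C (aromatic): no H
  2 × O: no H
  1 × C: 3 H
  1 × C (aromatic): 1 H
  1 × C: no H
  1 × F: no H
  1 × N (charge +1): 3 H
  1 × N (aromatic): no H
  1 × O: 1 H
  Total hydrogens = 8.
Net charge +1.
Molecular formula: C7H8FN2O3+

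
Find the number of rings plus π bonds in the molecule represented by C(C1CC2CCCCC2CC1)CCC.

2

Molecular formula from the SMILES: C14H26.
DoU = (2C + 2 + N − H − X)/2 = (2·14 + 2 + 0 − 26 − 0)/2 = 4/2 = 2.
(Structurally: 2 ring(s) + 0 π bond(s) = 2.)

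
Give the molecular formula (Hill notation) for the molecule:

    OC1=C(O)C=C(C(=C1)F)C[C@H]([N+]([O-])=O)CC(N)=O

Heavy atoms from the SMILES: 10 C, 1 F, 2 N, 5 O.
Implicit hydrogens by atom environment:
  4 × C (aromatic): no H
  2 × C: 2 H each → 4
  2 × C (aromatic): 1 H each → 2
  2 × O: 1 H each → 2
  2 × O: no H
  1 × C: 1 H
  1 × C: no H
  1 × F: no H
  1 × N: 2 H
  1 × N (charge +1): no H
  1 × O (charge -1): no H
  Total hydrogens = 11.
Molecular formula: C10H11FN2O5

C10H11FN2O5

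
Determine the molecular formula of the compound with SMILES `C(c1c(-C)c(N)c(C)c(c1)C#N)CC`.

Heavy atoms from the SMILES: 12 C, 2 N.
Implicit hydrogens by atom environment:
  5 × C (aromatic): no H
  3 × C: 3 H each → 9
  2 × C: 2 H each → 4
  1 × C (aromatic): 1 H
  1 × C: no H
  1 × N: 2 H
  1 × N: no H
  Total hydrogens = 16.
Molecular formula: C12H16N2

C12H16N2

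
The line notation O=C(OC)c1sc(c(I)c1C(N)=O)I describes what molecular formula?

Heavy atoms from the SMILES: 7 C, 2 I, 1 N, 3 O, 1 S.
Implicit hydrogens by atom environment:
  4 × C (aromatic): no H
  3 × O: no H
  2 × C: no H
  2 × I: no H
  1 × C: 3 H
  1 × N: 2 H
  1 × S (aromatic): no H
  Total hydrogens = 5.
Molecular formula: C7H5I2NO3S

C7H5I2NO3S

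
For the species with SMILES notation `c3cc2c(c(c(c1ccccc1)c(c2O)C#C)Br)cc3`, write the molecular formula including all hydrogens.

C18H11BrO

Heavy atoms from the SMILES: 1 Br, 18 C, 1 O.
Implicit hydrogens by atom environment:
  9 × C (aromatic): 1 H each → 9
  7 × C (aromatic): no H
  1 × Br: no H
  1 × C: 1 H
  1 × C: no H
  1 × O: 1 H
  Total hydrogens = 11.
Molecular formula: C18H11BrO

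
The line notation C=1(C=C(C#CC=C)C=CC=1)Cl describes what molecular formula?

Heavy atoms from the SMILES: 10 C, 1 Cl.
Implicit hydrogens by atom environment:
  4 × C (aromatic): 1 H each → 4
  2 × C (aromatic): no H
  2 × C: no H
  1 × C: 2 H
  1 × C: 1 H
  1 × Cl: no H
  Total hydrogens = 7.
Molecular formula: C10H7Cl

C10H7Cl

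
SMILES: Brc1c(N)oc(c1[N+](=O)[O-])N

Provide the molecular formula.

C4H4BrN3O3

Heavy atoms from the SMILES: 1 Br, 4 C, 3 N, 3 O.
Implicit hydrogens by atom environment:
  4 × C (aromatic): no H
  2 × N: 2 H each → 4
  1 × Br: no H
  1 × N (charge +1): no H
  1 × O (aromatic): no H
  1 × O: no H
  1 × O (charge -1): no H
  Total hydrogens = 4.
Molecular formula: C4H4BrN3O3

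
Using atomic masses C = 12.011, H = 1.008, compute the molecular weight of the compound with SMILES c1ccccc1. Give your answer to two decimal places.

Molecular formula: C6H6.
M = 6×12.011 + 6×1.008 = 78.11 g/mol.

78.11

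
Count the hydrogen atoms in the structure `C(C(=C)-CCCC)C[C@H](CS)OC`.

Hydrogens are implicit in SMILES; fill each atom to its normal valence:
  7 × C: 2 H each → 14
  2 × C: 3 H each → 6
  1 × C: 1 H
  1 × C: no H
  1 × O: no H
  1 × S: 1 H
  Total hydrogens = 22.

22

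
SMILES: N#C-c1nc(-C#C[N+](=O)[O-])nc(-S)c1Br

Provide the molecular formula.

Heavy atoms from the SMILES: 1 Br, 7 C, 4 N, 2 O, 1 S.
Implicit hydrogens by atom environment:
  4 × C (aromatic): no H
  3 × C: no H
  2 × N (aromatic): no H
  1 × Br: no H
  1 × N (charge +1): no H
  1 × N: no H
  1 × O: no H
  1 × O (charge -1): no H
  1 × S: 1 H
  Total hydrogens = 1.
Molecular formula: C7HBrN4O2S

C7HBrN4O2S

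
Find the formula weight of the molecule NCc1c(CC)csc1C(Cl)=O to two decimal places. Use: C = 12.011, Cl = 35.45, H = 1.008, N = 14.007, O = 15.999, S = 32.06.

Molecular formula: C8H10ClNOS.
M = 8×12.011 + 1×35.45 + 10×1.008 + 1×14.007 + 1×15.999 + 1×32.06 = 203.68 g/mol.

203.68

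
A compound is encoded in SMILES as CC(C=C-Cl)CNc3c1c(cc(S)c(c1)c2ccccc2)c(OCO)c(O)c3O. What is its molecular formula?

C22H22ClNO4S

Heavy atoms from the SMILES: 22 C, 1 Cl, 1 N, 4 O, 1 S.
Implicit hydrogens by atom environment:
  9 × C (aromatic): no H
  7 × C (aromatic): 1 H each → 7
  3 × C: 1 H each → 3
  3 × O: 1 H each → 3
  2 × C: 2 H each → 4
  1 × C: 3 H
  1 × Cl: no H
  1 × N: 1 H
  1 × O: no H
  1 × S: 1 H
  Total hydrogens = 22.
Molecular formula: C22H22ClNO4S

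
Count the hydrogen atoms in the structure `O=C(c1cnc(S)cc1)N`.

6

Hydrogens are implicit in SMILES; fill each atom to its normal valence:
  3 × C (aromatic): 1 H each → 3
  2 × C (aromatic): no H
  1 × C: no H
  1 × N: 2 H
  1 × N (aromatic): no H
  1 × O: no H
  1 × S: 1 H
  Total hydrogens = 6.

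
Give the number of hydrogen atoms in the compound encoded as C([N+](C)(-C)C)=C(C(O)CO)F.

15

Hydrogens are implicit in SMILES; fill each atom to its normal valence:
  3 × C: 3 H each → 9
  2 × C: 1 H each → 2
  2 × O: 1 H each → 2
  1 × C: 2 H
  1 × C: no H
  1 × F: no H
  1 × N (charge +1): no H
  Total hydrogens = 15.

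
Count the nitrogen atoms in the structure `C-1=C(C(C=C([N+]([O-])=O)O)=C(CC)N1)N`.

3

The symbol for nitrogen appears 3 times in the SMILES.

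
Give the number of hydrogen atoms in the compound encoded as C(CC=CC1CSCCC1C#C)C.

Hydrogens are implicit in SMILES; fill each atom to its normal valence:
  5 × C: 2 H each → 10
  5 × C: 1 H each → 5
  1 × C: 3 H
  1 × C: no H
  1 × S: no H
  Total hydrogens = 18.

18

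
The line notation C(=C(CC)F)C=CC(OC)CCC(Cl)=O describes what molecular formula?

C11H16ClFO2

Heavy atoms from the SMILES: 11 C, 1 Cl, 1 F, 2 O.
Implicit hydrogens by atom environment:
  4 × C: 1 H each → 4
  3 × C: 2 H each → 6
  2 × C: 3 H each → 6
  2 × C: no H
  2 × O: no H
  1 × Cl: no H
  1 × F: no H
  Total hydrogens = 16.
Molecular formula: C11H16ClFO2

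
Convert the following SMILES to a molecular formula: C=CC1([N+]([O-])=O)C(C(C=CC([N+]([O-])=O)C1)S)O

Heavy atoms from the SMILES: 9 C, 2 N, 5 O, 1 S.
Implicit hydrogens by atom environment:
  6 × C: 1 H each → 6
  2 × C: 2 H each → 4
  2 × N (charge +1): no H
  2 × O: no H
  2 × O (charge -1): no H
  1 × C: no H
  1 × O: 1 H
  1 × S: 1 H
  Total hydrogens = 12.
Molecular formula: C9H12N2O5S

C9H12N2O5S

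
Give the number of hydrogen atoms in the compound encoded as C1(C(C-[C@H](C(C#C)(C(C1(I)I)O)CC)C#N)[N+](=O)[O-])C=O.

Hydrogens are implicit in SMILES; fill each atom to its normal valence:
  6 × C: 1 H each → 6
  4 × C: no H
  2 × C: 2 H each → 4
  2 × I: no H
  2 × O: no H
  1 × C: 3 H
  1 × N (charge +1): no H
  1 × N: no H
  1 × O: 1 H
  1 × O (charge -1): no H
  Total hydrogens = 14.

14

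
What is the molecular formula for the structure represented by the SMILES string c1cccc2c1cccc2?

C10H8

Heavy atoms from the SMILES: 10 C.
Implicit hydrogens by atom environment:
  8 × C (aromatic): 1 H each → 8
  2 × C (aromatic): no H
  Total hydrogens = 8.
Molecular formula: C10H8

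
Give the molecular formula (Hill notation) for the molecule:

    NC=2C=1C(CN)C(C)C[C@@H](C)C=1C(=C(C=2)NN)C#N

C14H21N5

Heavy atoms from the SMILES: 14 C, 5 N.
Implicit hydrogens by atom environment:
  5 × C (aromatic): no H
  3 × C: 1 H each → 3
  3 × N: 2 H each → 6
  2 × C: 3 H each → 6
  2 × C: 2 H each → 4
  1 × C (aromatic): 1 H
  1 × C: no H
  1 × N: 1 H
  1 × N: no H
  Total hydrogens = 21.
Molecular formula: C14H21N5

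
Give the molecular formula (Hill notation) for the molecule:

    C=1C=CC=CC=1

Heavy atoms from the SMILES: 6 C.
Implicit hydrogens by atom environment:
  6 × C (aromatic): 1 H each → 6
  Total hydrogens = 6.
Molecular formula: C6H6

C6H6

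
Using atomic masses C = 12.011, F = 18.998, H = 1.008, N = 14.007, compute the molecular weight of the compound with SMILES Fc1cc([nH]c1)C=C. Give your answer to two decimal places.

111.12

Molecular formula: C6H6FN.
M = 6×12.011 + 1×18.998 + 6×1.008 + 1×14.007 = 111.12 g/mol.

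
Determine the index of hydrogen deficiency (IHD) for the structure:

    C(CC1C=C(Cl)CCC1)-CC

2

Molecular formula from the SMILES: C10H17Cl.
DoU = (2C + 2 + N − H − X)/2 = (2·10 + 2 + 0 − 17 − 1)/2 = 4/2 = 2.
(Structurally: 1 ring(s) + 1 π bond(s) = 2.)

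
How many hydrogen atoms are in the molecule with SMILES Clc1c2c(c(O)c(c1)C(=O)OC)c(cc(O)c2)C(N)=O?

10

Hydrogens are implicit in SMILES; fill each atom to its normal valence:
  7 × C (aromatic): no H
  3 × C (aromatic): 1 H each → 3
  3 × O: no H
  2 × C: no H
  2 × O: 1 H each → 2
  1 × C: 3 H
  1 × Cl: no H
  1 × N: 2 H
  Total hydrogens = 10.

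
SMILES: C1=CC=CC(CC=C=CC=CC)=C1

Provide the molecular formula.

C13H14

Heavy atoms from the SMILES: 13 C.
Implicit hydrogens by atom environment:
  5 × C (aromatic): 1 H each → 5
  4 × C: 1 H each → 4
  1 × C: 3 H
  1 × C: 2 H
  1 × C: no H
  1 × C (aromatic): no H
  Total hydrogens = 14.
Molecular formula: C13H14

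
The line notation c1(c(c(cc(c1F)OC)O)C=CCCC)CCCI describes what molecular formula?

C15H20FIO2

Heavy atoms from the SMILES: 15 C, 1 F, 1 I, 2 O.
Implicit hydrogens by atom environment:
  5 × C: 2 H each → 10
  5 × C (aromatic): no H
  2 × C: 3 H each → 6
  2 × C: 1 H each → 2
  1 × C (aromatic): 1 H
  1 × F: no H
  1 × I: no H
  1 × O: 1 H
  1 × O: no H
  Total hydrogens = 20.
Molecular formula: C15H20FIO2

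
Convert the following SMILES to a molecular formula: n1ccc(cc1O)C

C6H7NO

Heavy atoms from the SMILES: 6 C, 1 N, 1 O.
Implicit hydrogens by atom environment:
  3 × C (aromatic): 1 H each → 3
  2 × C (aromatic): no H
  1 × C: 3 H
  1 × N (aromatic): no H
  1 × O: 1 H
  Total hydrogens = 7.
Molecular formula: C6H7NO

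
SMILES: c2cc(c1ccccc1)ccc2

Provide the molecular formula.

Heavy atoms from the SMILES: 12 C.
Implicit hydrogens by atom environment:
  10 × C (aromatic): 1 H each → 10
  2 × C (aromatic): no H
  Total hydrogens = 10.
Molecular formula: C12H10

C12H10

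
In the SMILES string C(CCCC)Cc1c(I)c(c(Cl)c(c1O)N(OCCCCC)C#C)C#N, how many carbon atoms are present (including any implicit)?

20

The symbol for carbon appears 20 times in the SMILES. Lowercase c denotes aromatic carbon and counts toward C.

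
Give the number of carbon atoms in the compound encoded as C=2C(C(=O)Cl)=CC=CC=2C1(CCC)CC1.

13

The symbol for carbon appears 13 times in the SMILES. (Cl is a single chlorine, not C + l.)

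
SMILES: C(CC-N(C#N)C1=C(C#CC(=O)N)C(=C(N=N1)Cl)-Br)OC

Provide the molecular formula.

C12H11BrClN5O2

Heavy atoms from the SMILES: 1 Br, 12 C, 1 Cl, 5 N, 2 O.
Implicit hydrogens by atom environment:
  4 × C (aromatic): no H
  4 × C: no H
  3 × C: 2 H each → 6
  2 × N (aromatic): no H
  2 × N: no H
  2 × O: no H
  1 × Br: no H
  1 × C: 3 H
  1 × Cl: no H
  1 × N: 2 H
  Total hydrogens = 11.
Molecular formula: C12H11BrClN5O2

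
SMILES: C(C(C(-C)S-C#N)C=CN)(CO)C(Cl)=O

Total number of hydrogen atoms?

13

Hydrogens are implicit in SMILES; fill each atom to its normal valence:
  5 × C: 1 H each → 5
  2 × C: no H
  1 × C: 3 H
  1 × C: 2 H
  1 × Cl: no H
  1 × N: 2 H
  1 × N: no H
  1 × O: 1 H
  1 × O: no H
  1 × S: no H
  Total hydrogens = 13.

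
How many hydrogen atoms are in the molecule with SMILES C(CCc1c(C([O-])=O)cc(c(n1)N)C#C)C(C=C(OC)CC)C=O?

21

Hydrogens are implicit in SMILES; fill each atom to its normal valence:
  4 × C: 2 H each → 8
  4 × C: 1 H each → 4
  4 × C (aromatic): no H
  3 × C: no H
  3 × O: no H
  2 × C: 3 H each → 6
  1 × C (aromatic): 1 H
  1 × N: 2 H
  1 × N (aromatic): no H
  1 × O (charge -1): no H
  Total hydrogens = 21.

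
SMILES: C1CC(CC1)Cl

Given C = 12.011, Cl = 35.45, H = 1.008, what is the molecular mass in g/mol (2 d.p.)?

104.58

Molecular formula: C5H9Cl.
M = 5×12.011 + 1×35.45 + 9×1.008 = 104.58 g/mol.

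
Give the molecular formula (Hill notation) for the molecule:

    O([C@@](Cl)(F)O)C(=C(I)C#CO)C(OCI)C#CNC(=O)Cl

C10H6Cl2FI2NO5

Heavy atoms from the SMILES: 10 C, 2 Cl, 1 F, 2 I, 1 N, 5 O.
Implicit hydrogens by atom environment:
  8 × C: no H
  3 × O: no H
  2 × Cl: no H
  2 × I: no H
  2 × O: 1 H each → 2
  1 × C: 2 H
  1 × C: 1 H
  1 × F: no H
  1 × N: 1 H
  Total hydrogens = 6.
Molecular formula: C10H6Cl2FI2NO5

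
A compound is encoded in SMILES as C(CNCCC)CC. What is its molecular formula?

Heavy atoms from the SMILES: 7 C, 1 N.
Implicit hydrogens by atom environment:
  5 × C: 2 H each → 10
  2 × C: 3 H each → 6
  1 × N: 1 H
  Total hydrogens = 17.
Molecular formula: C7H17N

C7H17N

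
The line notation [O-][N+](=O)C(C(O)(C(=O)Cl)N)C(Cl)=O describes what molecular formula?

Heavy atoms from the SMILES: 4 C, 2 Cl, 2 N, 5 O.
Implicit hydrogens by atom environment:
  3 × C: no H
  3 × O: no H
  2 × Cl: no H
  1 × C: 1 H
  1 × N: 2 H
  1 × N (charge +1): no H
  1 × O: 1 H
  1 × O (charge -1): no H
  Total hydrogens = 4.
Molecular formula: C4H4Cl2N2O5

C4H4Cl2N2O5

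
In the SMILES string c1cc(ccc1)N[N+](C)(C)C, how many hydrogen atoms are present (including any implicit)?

Hydrogens are implicit in SMILES; fill each atom to its normal valence:
  5 × C (aromatic): 1 H each → 5
  3 × C: 3 H each → 9
  1 × C (aromatic): no H
  1 × N: 1 H
  1 × N (charge +1): no H
  Total hydrogens = 15.

15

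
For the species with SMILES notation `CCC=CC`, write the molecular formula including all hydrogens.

Heavy atoms from the SMILES: 5 C.
Implicit hydrogens by atom environment:
  2 × C: 3 H each → 6
  2 × C: 1 H each → 2
  1 × C: 2 H
  Total hydrogens = 10.
Molecular formula: C5H10

C5H10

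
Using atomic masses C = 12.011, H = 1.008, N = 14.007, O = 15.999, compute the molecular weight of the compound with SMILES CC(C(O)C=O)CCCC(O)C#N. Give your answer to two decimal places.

185.22

Molecular formula: C9H15NO3.
M = 9×12.011 + 15×1.008 + 1×14.007 + 3×15.999 = 185.22 g/mol.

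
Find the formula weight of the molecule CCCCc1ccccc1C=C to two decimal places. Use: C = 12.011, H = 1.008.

160.26

Molecular formula: C12H16.
M = 12×12.011 + 16×1.008 = 160.26 g/mol.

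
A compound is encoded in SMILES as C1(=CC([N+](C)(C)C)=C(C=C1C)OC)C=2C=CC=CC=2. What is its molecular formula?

C17H22NO+

Heavy atoms from the SMILES: 17 C, 1 N, 1 O.
Implicit hydrogens by atom environment:
  7 × C (aromatic): 1 H each → 7
  5 × C: 3 H each → 15
  5 × C (aromatic): no H
  1 × N (charge +1): no H
  1 × O: no H
  Total hydrogens = 22.
Net charge +1.
Molecular formula: C17H22NO+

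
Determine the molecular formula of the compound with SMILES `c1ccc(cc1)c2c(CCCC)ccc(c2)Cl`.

Heavy atoms from the SMILES: 16 C, 1 Cl.
Implicit hydrogens by atom environment:
  8 × C (aromatic): 1 H each → 8
  4 × C (aromatic): no H
  3 × C: 2 H each → 6
  1 × C: 3 H
  1 × Cl: no H
  Total hydrogens = 17.
Molecular formula: C16H17Cl

C16H17Cl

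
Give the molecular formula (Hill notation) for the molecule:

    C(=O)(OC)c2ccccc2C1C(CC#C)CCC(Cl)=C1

Heavy atoms from the SMILES: 17 C, 1 Cl, 2 O.
Implicit hydrogens by atom environment:
  4 × C: 1 H each → 4
  4 × C (aromatic): 1 H each → 4
  3 × C: 2 H each → 6
  3 × C: no H
  2 × C (aromatic): no H
  2 × O: no H
  1 × C: 3 H
  1 × Cl: no H
  Total hydrogens = 17.
Molecular formula: C17H17ClO2

C17H17ClO2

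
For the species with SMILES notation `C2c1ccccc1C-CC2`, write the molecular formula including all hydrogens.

C10H12

Heavy atoms from the SMILES: 10 C.
Implicit hydrogens by atom environment:
  4 × C: 2 H each → 8
  4 × C (aromatic): 1 H each → 4
  2 × C (aromatic): no H
  Total hydrogens = 12.
Molecular formula: C10H12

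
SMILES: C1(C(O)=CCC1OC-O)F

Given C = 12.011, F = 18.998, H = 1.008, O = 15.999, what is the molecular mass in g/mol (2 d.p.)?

148.13

Molecular formula: C6H9FO3.
M = 6×12.011 + 1×18.998 + 9×1.008 + 3×15.999 = 148.13 g/mol.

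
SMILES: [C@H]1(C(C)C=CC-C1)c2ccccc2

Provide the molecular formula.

Heavy atoms from the SMILES: 13 C.
Implicit hydrogens by atom environment:
  5 × C (aromatic): 1 H each → 5
  4 × C: 1 H each → 4
  2 × C: 2 H each → 4
  1 × C: 3 H
  1 × C (aromatic): no H
  Total hydrogens = 16.
Molecular formula: C13H16

C13H16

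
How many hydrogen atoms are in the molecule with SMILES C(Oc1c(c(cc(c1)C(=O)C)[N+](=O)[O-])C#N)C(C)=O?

10

Hydrogens are implicit in SMILES; fill each atom to its normal valence:
  4 × C (aromatic): no H
  4 × O: no H
  3 × C: no H
  2 × C: 3 H each → 6
  2 × C (aromatic): 1 H each → 2
  1 × C: 2 H
  1 × N: no H
  1 × N (charge +1): no H
  1 × O (charge -1): no H
  Total hydrogens = 10.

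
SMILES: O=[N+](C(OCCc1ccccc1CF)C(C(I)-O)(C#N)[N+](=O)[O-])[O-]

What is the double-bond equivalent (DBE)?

8

Molecular formula from the SMILES: C13H13FIN3O6.
DoU = (2C + 2 + N − H − X)/2 = (2·13 + 2 + 3 − 13 − 2)/2 = 16/2 = 8.
(Structurally: 1 ring(s) + 7 π bond(s) = 8.)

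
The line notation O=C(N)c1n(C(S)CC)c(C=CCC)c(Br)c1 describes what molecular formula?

Heavy atoms from the SMILES: 1 Br, 12 C, 2 N, 1 O, 1 S.
Implicit hydrogens by atom environment:
  3 × C: 1 H each → 3
  3 × C (aromatic): no H
  2 × C: 3 H each → 6
  2 × C: 2 H each → 4
  1 × Br: no H
  1 × C (aromatic): 1 H
  1 × C: no H
  1 × N: 2 H
  1 × N (aromatic): no H
  1 × O: no H
  1 × S: 1 H
  Total hydrogens = 17.
Molecular formula: C12H17BrN2OS

C12H17BrN2OS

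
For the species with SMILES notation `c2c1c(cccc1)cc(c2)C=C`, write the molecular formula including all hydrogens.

Heavy atoms from the SMILES: 12 C.
Implicit hydrogens by atom environment:
  7 × C (aromatic): 1 H each → 7
  3 × C (aromatic): no H
  1 × C: 2 H
  1 × C: 1 H
  Total hydrogens = 10.
Molecular formula: C12H10

C12H10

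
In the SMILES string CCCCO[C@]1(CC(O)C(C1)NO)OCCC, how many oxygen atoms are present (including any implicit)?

4

The symbol for oxygen appears 4 times in the SMILES.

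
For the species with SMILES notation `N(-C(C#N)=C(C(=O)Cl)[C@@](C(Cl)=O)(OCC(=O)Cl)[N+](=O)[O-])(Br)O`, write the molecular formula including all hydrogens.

Heavy atoms from the SMILES: 1 Br, 8 C, 3 Cl, 3 N, 7 O.
Implicit hydrogens by atom environment:
  7 × C: no H
  5 × O: no H
  3 × Cl: no H
  2 × N: no H
  1 × Br: no H
  1 × C: 2 H
  1 × N (charge +1): no H
  1 × O: 1 H
  1 × O (charge -1): no H
  Total hydrogens = 3.
Molecular formula: C8H3BrCl3N3O7

C8H3BrCl3N3O7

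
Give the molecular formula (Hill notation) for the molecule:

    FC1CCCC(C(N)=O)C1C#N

C8H11FN2O

Heavy atoms from the SMILES: 8 C, 1 F, 2 N, 1 O.
Implicit hydrogens by atom environment:
  3 × C: 2 H each → 6
  3 × C: 1 H each → 3
  2 × C: no H
  1 × F: no H
  1 × N: 2 H
  1 × N: no H
  1 × O: no H
  Total hydrogens = 11.
Molecular formula: C8H11FN2O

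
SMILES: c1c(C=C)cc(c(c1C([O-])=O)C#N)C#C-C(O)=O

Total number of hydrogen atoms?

6

Hydrogens are implicit in SMILES; fill each atom to its normal valence:
  5 × C: no H
  4 × C (aromatic): no H
  2 × C (aromatic): 1 H each → 2
  2 × O: no H
  1 × C: 2 H
  1 × C: 1 H
  1 × N: no H
  1 × O: 1 H
  1 × O (charge -1): no H
  Total hydrogens = 6.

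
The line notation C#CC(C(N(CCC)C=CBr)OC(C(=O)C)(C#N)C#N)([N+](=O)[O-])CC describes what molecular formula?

Heavy atoms from the SMILES: 1 Br, 16 C, 4 N, 4 O.
Implicit hydrogens by atom environment:
  6 × C: no H
  4 × C: 1 H each → 4
  3 × C: 3 H each → 9
  3 × C: 2 H each → 6
  3 × N: no H
  3 × O: no H
  1 × Br: no H
  1 × N (charge +1): no H
  1 × O (charge -1): no H
  Total hydrogens = 19.
Molecular formula: C16H19BrN4O4

C16H19BrN4O4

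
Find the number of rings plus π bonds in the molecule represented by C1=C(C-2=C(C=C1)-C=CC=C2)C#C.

9

Molecular formula from the SMILES: C12H8.
DoU = (2C + 2 + N − H − X)/2 = (2·12 + 2 + 0 − 8 − 0)/2 = 18/2 = 9.
(Structurally: 2 ring(s) + 7 π bond(s) = 9.)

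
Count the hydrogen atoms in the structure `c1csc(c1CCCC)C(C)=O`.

Hydrogens are implicit in SMILES; fill each atom to its normal valence:
  3 × C: 2 H each → 6
  2 × C: 3 H each → 6
  2 × C (aromatic): 1 H each → 2
  2 × C (aromatic): no H
  1 × C: no H
  1 × O: no H
  1 × S (aromatic): no H
  Total hydrogens = 14.

14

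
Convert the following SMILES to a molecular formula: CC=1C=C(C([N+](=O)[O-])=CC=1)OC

C8H9NO3

Heavy atoms from the SMILES: 8 C, 1 N, 3 O.
Implicit hydrogens by atom environment:
  3 × C (aromatic): 1 H each → 3
  3 × C (aromatic): no H
  2 × C: 3 H each → 6
  2 × O: no H
  1 × N (charge +1): no H
  1 × O (charge -1): no H
  Total hydrogens = 9.
Molecular formula: C8H9NO3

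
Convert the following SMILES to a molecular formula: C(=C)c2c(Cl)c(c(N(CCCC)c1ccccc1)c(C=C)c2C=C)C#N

Heavy atoms from the SMILES: 23 C, 1 Cl, 2 N.
Implicit hydrogens by atom environment:
  7 × C (aromatic): no H
  6 × C: 2 H each → 12
  5 × C (aromatic): 1 H each → 5
  3 × C: 1 H each → 3
  2 × N: no H
  1 × C: 3 H
  1 × C: no H
  1 × Cl: no H
  Total hydrogens = 23.
Molecular formula: C23H23ClN2

C23H23ClN2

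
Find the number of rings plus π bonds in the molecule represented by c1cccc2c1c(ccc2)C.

Molecular formula from the SMILES: C11H10.
DoU = (2C + 2 + N − H − X)/2 = (2·11 + 2 + 0 − 10 − 0)/2 = 14/2 = 7.
(Structurally: 2 ring(s) + 5 π bond(s) = 7.)

7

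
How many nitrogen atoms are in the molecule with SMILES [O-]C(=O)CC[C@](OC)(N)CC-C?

1

The symbol for nitrogen appears 1 time in the SMILES.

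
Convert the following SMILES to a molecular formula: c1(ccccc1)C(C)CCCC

Heavy atoms from the SMILES: 12 C.
Implicit hydrogens by atom environment:
  5 × C (aromatic): 1 H each → 5
  3 × C: 2 H each → 6
  2 × C: 3 H each → 6
  1 × C: 1 H
  1 × C (aromatic): no H
  Total hydrogens = 18.
Molecular formula: C12H18

C12H18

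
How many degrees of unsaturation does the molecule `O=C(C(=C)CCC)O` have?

2

Molecular formula from the SMILES: C6H10O2.
DoU = (2C + 2 + N − H − X)/2 = (2·6 + 2 + 0 − 10 − 0)/2 = 4/2 = 2.
(Structurally: 0 ring(s) + 2 π bond(s) = 2.)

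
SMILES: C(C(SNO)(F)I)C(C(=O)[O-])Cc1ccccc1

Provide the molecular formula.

C11H12FINO3S-

Heavy atoms from the SMILES: 11 C, 1 F, 1 I, 1 N, 3 O, 1 S.
Implicit hydrogens by atom environment:
  5 × C (aromatic): 1 H each → 5
  2 × C: 2 H each → 4
  2 × C: no H
  1 × C: 1 H
  1 × C (aromatic): no H
  1 × F: no H
  1 × I: no H
  1 × N: 1 H
  1 × O: 1 H
  1 × O: no H
  1 × O (charge -1): no H
  1 × S: no H
  Total hydrogens = 12.
Net charge -1.
Molecular formula: C11H12FINO3S-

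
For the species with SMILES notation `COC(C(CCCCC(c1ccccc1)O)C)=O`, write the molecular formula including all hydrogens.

Heavy atoms from the SMILES: 15 C, 3 O.
Implicit hydrogens by atom environment:
  5 × C (aromatic): 1 H each → 5
  4 × C: 2 H each → 8
  2 × C: 3 H each → 6
  2 × C: 1 H each → 2
  2 × O: no H
  1 × C: no H
  1 × C (aromatic): no H
  1 × O: 1 H
  Total hydrogens = 22.
Molecular formula: C15H22O3

C15H22O3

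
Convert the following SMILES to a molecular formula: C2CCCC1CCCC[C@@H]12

Heavy atoms from the SMILES: 10 C.
Implicit hydrogens by atom environment:
  8 × C: 2 H each → 16
  2 × C: 1 H each → 2
  Total hydrogens = 18.
Molecular formula: C10H18

C10H18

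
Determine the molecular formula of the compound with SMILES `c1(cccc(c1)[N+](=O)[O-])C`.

C7H7NO2

Heavy atoms from the SMILES: 7 C, 1 N, 2 O.
Implicit hydrogens by atom environment:
  4 × C (aromatic): 1 H each → 4
  2 × C (aromatic): no H
  1 × C: 3 H
  1 × N (charge +1): no H
  1 × O: no H
  1 × O (charge -1): no H
  Total hydrogens = 7.
Molecular formula: C7H7NO2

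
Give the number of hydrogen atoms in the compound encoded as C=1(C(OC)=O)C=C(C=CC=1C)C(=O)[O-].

9

Hydrogens are implicit in SMILES; fill each atom to its normal valence:
  3 × C (aromatic): 1 H each → 3
  3 × C (aromatic): no H
  3 × O: no H
  2 × C: 3 H each → 6
  2 × C: no H
  1 × O (charge -1): no H
  Total hydrogens = 9.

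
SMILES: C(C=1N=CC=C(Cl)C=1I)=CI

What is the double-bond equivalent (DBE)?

5

Molecular formula from the SMILES: C7H4ClI2N.
DoU = (2C + 2 + N − H − X)/2 = (2·7 + 2 + 1 − 4 − 3)/2 = 10/2 = 5.
(Structurally: 1 ring(s) + 4 π bond(s) = 5.)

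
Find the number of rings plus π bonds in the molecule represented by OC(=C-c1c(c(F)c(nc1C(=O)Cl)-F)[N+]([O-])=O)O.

7

Molecular formula from the SMILES: C8H3ClF2N2O5.
DoU = (2C + 2 + N − H − X)/2 = (2·8 + 2 + 2 − 3 − 3)/2 = 14/2 = 7.
(Structurally: 1 ring(s) + 6 π bond(s) = 7.)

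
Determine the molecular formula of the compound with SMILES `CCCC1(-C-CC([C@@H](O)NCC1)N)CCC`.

C13H28N2O

Heavy atoms from the SMILES: 13 C, 2 N, 1 O.
Implicit hydrogens by atom environment:
  8 × C: 2 H each → 16
  2 × C: 3 H each → 6
  2 × C: 1 H each → 2
  1 × C: no H
  1 × N: 2 H
  1 × N: 1 H
  1 × O: 1 H
  Total hydrogens = 28.
Molecular formula: C13H28N2O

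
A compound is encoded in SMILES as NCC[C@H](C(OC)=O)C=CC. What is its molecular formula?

Heavy atoms from the SMILES: 8 C, 1 N, 2 O.
Implicit hydrogens by atom environment:
  3 × C: 1 H each → 3
  2 × C: 3 H each → 6
  2 × C: 2 H each → 4
  2 × O: no H
  1 × C: no H
  1 × N: 2 H
  Total hydrogens = 15.
Molecular formula: C8H15NO2

C8H15NO2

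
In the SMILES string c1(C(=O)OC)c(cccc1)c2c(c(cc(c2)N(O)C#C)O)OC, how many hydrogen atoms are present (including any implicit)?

Hydrogens are implicit in SMILES; fill each atom to its normal valence:
  6 × C (aromatic): 1 H each → 6
  6 × C (aromatic): no H
  3 × O: no H
  2 × C: 3 H each → 6
  2 × C: no H
  2 × O: 1 H each → 2
  1 × C: 1 H
  1 × N: no H
  Total hydrogens = 15.

15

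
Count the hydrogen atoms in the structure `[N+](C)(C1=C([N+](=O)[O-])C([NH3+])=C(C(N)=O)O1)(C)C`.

Hydrogens are implicit in SMILES; fill each atom to its normal valence:
  4 × C (aromatic): no H
  3 × C: 3 H each → 9
  2 × N (charge +1): no H
  2 × O: no H
  1 × C: no H
  1 × N (charge +1): 3 H
  1 × N: 2 H
  1 × O (aromatic): no H
  1 × O (charge -1): no H
  Total hydrogens = 14.

14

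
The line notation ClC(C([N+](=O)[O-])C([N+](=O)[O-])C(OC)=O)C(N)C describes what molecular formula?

Heavy atoms from the SMILES: 7 C, 1 Cl, 3 N, 6 O.
Implicit hydrogens by atom environment:
  4 × C: 1 H each → 4
  4 × O: no H
  2 × C: 3 H each → 6
  2 × N (charge +1): no H
  2 × O (charge -1): no H
  1 × C: no H
  1 × Cl: no H
  1 × N: 2 H
  Total hydrogens = 12.
Molecular formula: C7H12ClN3O6

C7H12ClN3O6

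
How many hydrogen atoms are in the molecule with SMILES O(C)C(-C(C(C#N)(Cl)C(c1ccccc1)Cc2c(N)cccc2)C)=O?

Hydrogens are implicit in SMILES; fill each atom to its normal valence:
  9 × C (aromatic): 1 H each → 9
  3 × C: no H
  3 × C (aromatic): no H
  2 × C: 3 H each → 6
  2 × C: 1 H each → 2
  2 × O: no H
  1 × C: 2 H
  1 × Cl: no H
  1 × N: 2 H
  1 × N: no H
  Total hydrogens = 21.

21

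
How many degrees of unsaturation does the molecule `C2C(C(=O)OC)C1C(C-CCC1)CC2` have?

Molecular formula from the SMILES: C12H20O2.
DoU = (2C + 2 + N − H − X)/2 = (2·12 + 2 + 0 − 20 − 0)/2 = 6/2 = 3.
(Structurally: 2 ring(s) + 1 π bond(s) = 3.)

3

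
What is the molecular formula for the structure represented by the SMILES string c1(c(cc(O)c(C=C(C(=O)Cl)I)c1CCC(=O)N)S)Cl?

Heavy atoms from the SMILES: 12 C, 2 Cl, 1 I, 1 N, 3 O, 1 S.
Implicit hydrogens by atom environment:
  5 × C (aromatic): no H
  3 × C: no H
  2 × C: 2 H each → 4
  2 × Cl: no H
  2 × O: no H
  1 × C (aromatic): 1 H
  1 × C: 1 H
  1 × I: no H
  1 × N: 2 H
  1 × O: 1 H
  1 × S: 1 H
  Total hydrogens = 10.
Molecular formula: C12H10Cl2INO3S

C12H10Cl2INO3S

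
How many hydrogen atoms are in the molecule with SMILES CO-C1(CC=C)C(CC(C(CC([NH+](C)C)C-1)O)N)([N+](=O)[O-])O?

Hydrogens are implicit in SMILES; fill each atom to its normal valence:
  5 × C: 2 H each → 10
  4 × C: 1 H each → 4
  3 × C: 3 H each → 9
  2 × C: no H
  2 × O: 1 H each → 2
  2 × O: no H
  1 × N: 2 H
  1 × N (charge +1): 1 H
  1 × N (charge +1): no H
  1 × O (charge -1): no H
  Total hydrogens = 28.

28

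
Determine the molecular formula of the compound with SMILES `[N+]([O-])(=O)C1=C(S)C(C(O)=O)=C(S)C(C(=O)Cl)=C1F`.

C8H3ClFNO5S2

Heavy atoms from the SMILES: 8 C, 1 Cl, 1 F, 1 N, 5 O, 2 S.
Implicit hydrogens by atom environment:
  6 × C (aromatic): no H
  3 × O: no H
  2 × C: no H
  2 × S: 1 H each → 2
  1 × Cl: no H
  1 × F: no H
  1 × N (charge +1): no H
  1 × O: 1 H
  1 × O (charge -1): no H
  Total hydrogens = 3.
Molecular formula: C8H3ClFNO5S2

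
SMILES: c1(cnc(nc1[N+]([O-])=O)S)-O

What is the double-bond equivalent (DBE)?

5

Molecular formula from the SMILES: C4H3N3O3S.
DoU = (2C + 2 + N − H − X)/2 = (2·4 + 2 + 3 − 3 − 0)/2 = 10/2 = 5.
(Structurally: 1 ring(s) + 4 π bond(s) = 5.)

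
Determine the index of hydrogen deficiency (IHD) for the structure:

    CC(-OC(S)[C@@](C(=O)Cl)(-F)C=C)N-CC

2

Molecular formula from the SMILES: C9H15ClFNO2S.
DoU = (2C + 2 + N − H − X)/2 = (2·9 + 2 + 1 − 15 − 2)/2 = 4/2 = 2.
(Structurally: 0 ring(s) + 2 π bond(s) = 2.)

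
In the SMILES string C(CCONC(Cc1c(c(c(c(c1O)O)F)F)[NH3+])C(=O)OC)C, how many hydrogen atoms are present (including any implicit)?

21

Hydrogens are implicit in SMILES; fill each atom to its normal valence:
  6 × C (aromatic): no H
  4 × C: 2 H each → 8
  3 × O: no H
  2 × C: 3 H each → 6
  2 × F: no H
  2 × O: 1 H each → 2
  1 × C: 1 H
  1 × C: no H
  1 × N (charge +1): 3 H
  1 × N: 1 H
  Total hydrogens = 21.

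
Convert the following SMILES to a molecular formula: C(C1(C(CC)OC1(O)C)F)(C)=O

C8H13FO3

Heavy atoms from the SMILES: 8 C, 1 F, 3 O.
Implicit hydrogens by atom environment:
  3 × C: 3 H each → 9
  3 × C: no H
  2 × O: no H
  1 × C: 2 H
  1 × C: 1 H
  1 × F: no H
  1 × O: 1 H
  Total hydrogens = 13.
Molecular formula: C8H13FO3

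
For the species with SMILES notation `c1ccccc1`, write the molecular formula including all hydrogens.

C6H6

Heavy atoms from the SMILES: 6 C.
Implicit hydrogens by atom environment:
  6 × C (aromatic): 1 H each → 6
  Total hydrogens = 6.
Molecular formula: C6H6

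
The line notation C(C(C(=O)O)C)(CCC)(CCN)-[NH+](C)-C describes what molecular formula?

Heavy atoms from the SMILES: 11 C, 2 N, 2 O.
Implicit hydrogens by atom environment:
  4 × C: 3 H each → 12
  4 × C: 2 H each → 8
  2 × C: no H
  1 × C: 1 H
  1 × N: 2 H
  1 × N (charge +1): 1 H
  1 × O: 1 H
  1 × O: no H
  Total hydrogens = 25.
Net charge +1.
Molecular formula: C11H25N2O2+

C11H25N2O2+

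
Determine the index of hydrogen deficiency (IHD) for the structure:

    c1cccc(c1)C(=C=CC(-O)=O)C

7

Molecular formula from the SMILES: C11H10O2.
DoU = (2C + 2 + N − H − X)/2 = (2·11 + 2 + 0 − 10 − 0)/2 = 14/2 = 7.
(Structurally: 1 ring(s) + 6 π bond(s) = 7.)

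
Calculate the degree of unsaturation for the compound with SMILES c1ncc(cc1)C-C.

4

Molecular formula from the SMILES: C7H9N.
DoU = (2C + 2 + N − H − X)/2 = (2·7 + 2 + 1 − 9 − 0)/2 = 8/2 = 4.
(Structurally: 1 ring(s) + 3 π bond(s) = 4.)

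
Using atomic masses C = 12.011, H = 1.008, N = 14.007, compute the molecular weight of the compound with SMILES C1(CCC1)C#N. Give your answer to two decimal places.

81.12

Molecular formula: C5H7N.
M = 5×12.011 + 7×1.008 + 1×14.007 = 81.12 g/mol.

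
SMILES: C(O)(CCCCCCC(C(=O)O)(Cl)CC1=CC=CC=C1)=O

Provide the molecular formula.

C16H21ClO4

Heavy atoms from the SMILES: 16 C, 1 Cl, 4 O.
Implicit hydrogens by atom environment:
  7 × C: 2 H each → 14
  5 × C (aromatic): 1 H each → 5
  3 × C: no H
  2 × O: 1 H each → 2
  2 × O: no H
  1 × C (aromatic): no H
  1 × Cl: no H
  Total hydrogens = 21.
Molecular formula: C16H21ClO4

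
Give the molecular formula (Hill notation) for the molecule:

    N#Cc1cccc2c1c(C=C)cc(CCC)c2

C16H15N

Heavy atoms from the SMILES: 16 C, 1 N.
Implicit hydrogens by atom environment:
  5 × C (aromatic): 1 H each → 5
  5 × C (aromatic): no H
  3 × C: 2 H each → 6
  1 × C: 3 H
  1 × C: 1 H
  1 × C: no H
  1 × N: no H
  Total hydrogens = 15.
Molecular formula: C16H15N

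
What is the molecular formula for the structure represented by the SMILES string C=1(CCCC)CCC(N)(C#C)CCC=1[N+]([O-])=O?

C13H20N2O2

Heavy atoms from the SMILES: 13 C, 2 N, 2 O.
Implicit hydrogens by atom environment:
  7 × C: 2 H each → 14
  4 × C: no H
  1 × C: 3 H
  1 × C: 1 H
  1 × N: 2 H
  1 × N (charge +1): no H
  1 × O: no H
  1 × O (charge -1): no H
  Total hydrogens = 20.
Molecular formula: C13H20N2O2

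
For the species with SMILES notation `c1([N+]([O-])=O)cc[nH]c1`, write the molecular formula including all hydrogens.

Heavy atoms from the SMILES: 4 C, 2 N, 2 O.
Implicit hydrogens by atom environment:
  3 × C (aromatic): 1 H each → 3
  1 × C (aromatic): no H
  1 × N (aromatic): 1 H
  1 × N (charge +1): no H
  1 × O: no H
  1 × O (charge -1): no H
  Total hydrogens = 4.
Molecular formula: C4H4N2O2

C4H4N2O2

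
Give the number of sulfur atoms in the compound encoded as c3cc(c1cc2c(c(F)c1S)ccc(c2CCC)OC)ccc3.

1

The symbol for sulfur appears 1 time in the SMILES.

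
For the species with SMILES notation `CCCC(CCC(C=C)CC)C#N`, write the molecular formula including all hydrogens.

C12H21N

Heavy atoms from the SMILES: 12 C, 1 N.
Implicit hydrogens by atom environment:
  6 × C: 2 H each → 12
  3 × C: 1 H each → 3
  2 × C: 3 H each → 6
  1 × C: no H
  1 × N: no H
  Total hydrogens = 21.
Molecular formula: C12H21N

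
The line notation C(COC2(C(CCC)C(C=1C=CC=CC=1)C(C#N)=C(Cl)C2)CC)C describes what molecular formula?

Heavy atoms from the SMILES: 21 C, 1 Cl, 1 N, 1 O.
Implicit hydrogens by atom environment:
  6 × C: 2 H each → 12
  5 × C (aromatic): 1 H each → 5
  4 × C: no H
  3 × C: 3 H each → 9
  2 × C: 1 H each → 2
  1 × C (aromatic): no H
  1 × Cl: no H
  1 × N: no H
  1 × O: no H
  Total hydrogens = 28.
Molecular formula: C21H28ClNO

C21H28ClNO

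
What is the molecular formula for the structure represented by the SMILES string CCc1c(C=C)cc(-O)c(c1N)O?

C10H13NO2

Heavy atoms from the SMILES: 10 C, 1 N, 2 O.
Implicit hydrogens by atom environment:
  5 × C (aromatic): no H
  2 × C: 2 H each → 4
  2 × O: 1 H each → 2
  1 × C: 3 H
  1 × C (aromatic): 1 H
  1 × C: 1 H
  1 × N: 2 H
  Total hydrogens = 13.
Molecular formula: C10H13NO2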